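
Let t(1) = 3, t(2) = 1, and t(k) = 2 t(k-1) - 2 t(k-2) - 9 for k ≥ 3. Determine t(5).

t(3) = 2·1 - 2·3 - 9 = -13
t(4) = 2·(-13) - 2·1 - 9 = -37
t(5) = 2·(-37) - 2·(-13) - 9 = -57

-57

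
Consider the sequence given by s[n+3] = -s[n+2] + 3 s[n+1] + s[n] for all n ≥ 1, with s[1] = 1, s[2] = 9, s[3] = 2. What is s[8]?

360

s[4] = -2 + 3*9 + 1 = 26
s[5] = -26 + 3*2 + 9 = -11
s[6] = -(-11) + 3*26 + 2 = 91
s[7] = -91 + 3*(-11) + 26 = -98
s[8] = -(-98) + 3*91 + (-11) = 360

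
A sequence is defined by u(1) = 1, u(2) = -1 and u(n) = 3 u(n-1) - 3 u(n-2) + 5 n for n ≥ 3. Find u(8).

u(3) = 3·(-1) - 3·1 + 15 = 9
u(4) = 3·9 - 3·(-1) + 20 = 50
u(5) = 3·50 - 3·9 + 25 = 148
u(6) = 3·148 - 3·50 + 30 = 324
u(7) = 3·324 - 3·148 + 35 = 563
u(8) = 3·563 - 3·324 + 40 = 757

757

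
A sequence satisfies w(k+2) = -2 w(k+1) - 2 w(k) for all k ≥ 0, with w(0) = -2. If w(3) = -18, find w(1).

-5

Let w(1) = z.
w(2) = 4 - 2z
w(3) = -8 + 2z
So -8 + 2z = -18, giving z = -5.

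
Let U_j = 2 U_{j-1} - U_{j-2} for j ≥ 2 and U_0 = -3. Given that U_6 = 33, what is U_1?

3

Let U_1 = v.
U_2 = 3 + 2v
U_3 = 6 + 3v
U_4 = 9 + 4v
U_5 = 12 + 5v
U_6 = 15 + 6v
So 15 + 6v = 33, giving v = 3.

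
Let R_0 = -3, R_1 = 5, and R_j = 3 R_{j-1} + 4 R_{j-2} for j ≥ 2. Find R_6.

1635

R_2 = 3*5 + 4*(-3) = 3
R_3 = 3*3 + 4*5 = 29
R_4 = 3*29 + 4*3 = 99
R_5 = 3*99 + 4*29 = 413
R_6 = 3*413 + 4*99 = 1635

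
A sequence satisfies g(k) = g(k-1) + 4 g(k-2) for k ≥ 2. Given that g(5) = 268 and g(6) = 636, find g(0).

1

Rearranging, g(k-2) = (g(k) - g(k-1)) / 4.
g(4) = (636 - 268) / 4 = 368/4 = 92
g(3) = (268 - 92) / 4 = 176/4 = 44
g(2) = (92 - 44) / 4 = 48/4 = 12
g(1) = (44 - 12) / 4 = 32/4 = 8
g(0) = (12 - 8) / 4 = 4/4 = 1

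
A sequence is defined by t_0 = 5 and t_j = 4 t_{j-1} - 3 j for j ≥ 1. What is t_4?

944

t_1 = 4*5 - 3 = 17
t_2 = 4*17 - 6 = 62
t_3 = 4*62 - 9 = 239
t_4 = 4*239 - 12 = 944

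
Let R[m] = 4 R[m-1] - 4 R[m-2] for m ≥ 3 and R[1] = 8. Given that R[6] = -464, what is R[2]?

Let R[2] = x.
R[3] = -32 + 4x
R[4] = -128 + 12x
R[5] = -384 + 32x
R[6] = -1024 + 80x
So -1024 + 80x = -464, giving x = 7.

7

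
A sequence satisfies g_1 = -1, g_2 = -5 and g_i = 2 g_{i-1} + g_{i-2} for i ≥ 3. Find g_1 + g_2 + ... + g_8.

g_3 = 2*(-5) + (-1) = -11
g_4 = 2*(-11) + (-5) = -27
g_5 = 2*(-27) + (-11) = -65
g_6 = 2*(-65) + (-27) = -157
g_7 = 2*(-157) + (-65) = -379
g_8 = 2*(-379) + (-157) = -915
Sum = (-1) + (-5) + (-11) + (-27) + (-65) + (-157) + (-379) + (-915) = -1560

-1560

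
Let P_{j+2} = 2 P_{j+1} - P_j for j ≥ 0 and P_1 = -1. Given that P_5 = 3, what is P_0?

Let P_0 = v.
P_2 = -2 - v
P_3 = -3 - 2v
P_4 = -4 - 3v
P_5 = -5 - 4v
So -5 - 4v = 3, giving v = -2.

-2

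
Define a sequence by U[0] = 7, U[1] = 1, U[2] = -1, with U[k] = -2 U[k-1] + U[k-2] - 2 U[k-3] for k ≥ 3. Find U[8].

U[3] = -2·(-1) + 1 - 2·7 = -11
U[4] = -2·(-11) + (-1) - 2·1 = 19
U[5] = -2·19 + (-11) - 2·(-1) = -47
U[6] = -2·(-47) + 19 - 2·(-11) = 135
U[7] = -2·135 + (-47) - 2·19 = -355
U[8] = -2·(-355) + 135 - 2·(-47) = 939

939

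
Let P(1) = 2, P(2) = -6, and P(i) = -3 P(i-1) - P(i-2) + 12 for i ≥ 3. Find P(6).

-468

P(3) = -3(-6) - 2 + 12 = 28
P(4) = -3(28) - (-6) + 12 = -66
P(5) = -3(-66) - 28 + 12 = 182
P(6) = -3(182) - (-66) + 12 = -468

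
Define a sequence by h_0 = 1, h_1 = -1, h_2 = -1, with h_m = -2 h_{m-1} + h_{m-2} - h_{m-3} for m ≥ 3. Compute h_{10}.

h_3 = -2(-1) + (-1) - 1 = 0
h_4 = -2(0) + (-1) - (-1) = 0
h_5 = -2(0) + 0 - (-1) = 1
h_6 = -2(1) + 0 - 0 = -2
h_7 = -2(-2) + 1 - 0 = 5
h_8 = -2(5) + (-2) - 1 = -13
h_9 = -2(-13) + 5 - (-2) = 33
h_{10} = -2(33) + (-13) - 5 = -84

-84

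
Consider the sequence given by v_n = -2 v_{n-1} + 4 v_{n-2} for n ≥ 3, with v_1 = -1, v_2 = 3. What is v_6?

336

v_3 = -2·3 + 4·(-1) = -10
v_4 = -2·(-10) + 4·3 = 32
v_5 = -2·32 + 4·(-10) = -104
v_6 = -2·(-104) + 4·32 = 336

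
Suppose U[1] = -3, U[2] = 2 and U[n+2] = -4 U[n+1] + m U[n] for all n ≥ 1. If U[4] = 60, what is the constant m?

2

U[3] = -8 - 3m
U[4] = 32 + 14m
So 32 + 14m = 60, giving m = 2.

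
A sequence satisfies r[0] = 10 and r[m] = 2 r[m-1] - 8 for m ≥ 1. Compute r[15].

The fixed point is -8/(1 - 2) = 8, so r[m] - 8 = 2(r[m-1] - 8).
Hence r[m] = 2·2^m + 8.
r[15] = 2·2^{15} + 8 = 2·32768 + 8 = 65544.

65544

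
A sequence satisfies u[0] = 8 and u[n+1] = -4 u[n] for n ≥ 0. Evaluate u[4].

2048

u[1] = -4(8) = -32
u[2] = -4(-32) = 128
u[3] = -4(128) = -512
u[4] = -4(-512) = 2048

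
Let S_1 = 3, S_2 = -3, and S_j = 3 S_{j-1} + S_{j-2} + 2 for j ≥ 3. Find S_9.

-4804

S_3 = 3(-3) + 3 + 2 = -4
S_4 = 3(-4) + (-3) + 2 = -13
S_5 = 3(-13) + (-4) + 2 = -41
S_6 = 3(-41) + (-13) + 2 = -134
S_7 = 3(-134) + (-41) + 2 = -441
S_8 = 3(-441) + (-134) + 2 = -1455
S_9 = 3(-1455) + (-441) + 2 = -4804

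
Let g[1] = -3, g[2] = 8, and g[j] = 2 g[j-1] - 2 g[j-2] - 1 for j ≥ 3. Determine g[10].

g[3] = 2·8 - 2·(-3) - 1 = 21
g[4] = 2·21 - 2·8 - 1 = 25
g[5] = 2·25 - 2·21 - 1 = 7
g[6] = 2·7 - 2·25 - 1 = -37
g[7] = 2·(-37) - 2·7 - 1 = -89
g[8] = 2·(-89) - 2·(-37) - 1 = -105
g[9] = 2·(-105) - 2·(-89) - 1 = -33
g[10] = 2·(-33) - 2·(-105) - 1 = 143

143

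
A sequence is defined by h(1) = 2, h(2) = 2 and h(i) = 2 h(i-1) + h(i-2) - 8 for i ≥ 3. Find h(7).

-194

h(3) = 2(2) + 2 - 8 = -2
h(4) = 2(-2) + 2 - 8 = -10
h(5) = 2(-10) + (-2) - 8 = -30
h(6) = 2(-30) + (-10) - 8 = -78
h(7) = 2(-78) + (-30) - 8 = -194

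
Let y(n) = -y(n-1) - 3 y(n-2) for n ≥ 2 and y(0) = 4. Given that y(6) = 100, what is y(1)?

Let y(1) = z.
y(2) = -12 - z
y(3) = 12 - 2z
y(4) = 24 + 5z
y(5) = -60 + z
y(6) = -12 - 16z
So -12 - 16z = 100, giving z = -7.

-7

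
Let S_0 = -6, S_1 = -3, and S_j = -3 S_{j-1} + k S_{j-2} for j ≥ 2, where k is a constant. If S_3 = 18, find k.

3

S_2 = 9 - 6k
S_3 = -27 + 15k
So -27 + 15k = 18, giving k = 3.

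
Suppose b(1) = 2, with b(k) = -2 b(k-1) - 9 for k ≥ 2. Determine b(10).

b(2) = -2*2 - 9 = -13
b(3) = -2*(-13) - 9 = 17
b(4) = -2*17 - 9 = -43
b(5) = -2*(-43) - 9 = 77
b(6) = -2*77 - 9 = -163
b(7) = -2*(-163) - 9 = 317
b(8) = -2*317 - 9 = -643
b(9) = -2*(-643) - 9 = 1277
b(10) = -2*1277 - 9 = -2563

-2563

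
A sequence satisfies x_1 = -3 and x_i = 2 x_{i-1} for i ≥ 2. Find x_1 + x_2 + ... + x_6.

-189

x_2 = 2·(-3) = -6
x_3 = 2·(-6) = -12
x_4 = 2·(-12) = -24
x_5 = 2·(-24) = -48
x_6 = 2·(-48) = -96
Sum = (-3) + (-6) + (-12) + (-24) + (-48) + (-96) = -189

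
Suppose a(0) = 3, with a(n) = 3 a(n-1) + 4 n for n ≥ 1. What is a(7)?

a(1) = 3*3 + 4 = 13
a(2) = 3*13 + 8 = 47
a(3) = 3*47 + 12 = 153
a(4) = 3*153 + 16 = 475
a(5) = 3*475 + 20 = 1445
a(6) = 3*1445 + 24 = 4359
a(7) = 3*4359 + 28 = 13105

13105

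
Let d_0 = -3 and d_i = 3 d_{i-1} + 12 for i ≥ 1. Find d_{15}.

43046715

The fixed point is 12/(1 - 3) = -6, so d_i + 6 = 3(d_{i-1} + 6).
Hence d_i = 3·3^i - 6.
d_{15} = 3·3^{15} - 6 = 3·14348907 - 6 = 43046715.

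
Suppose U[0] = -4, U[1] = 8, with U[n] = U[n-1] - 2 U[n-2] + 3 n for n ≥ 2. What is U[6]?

20

U[2] = 8 - 2*(-4) + 6 = 22
U[3] = 22 - 2*8 + 9 = 15
U[4] = 15 - 2*22 + 12 = -17
U[5] = (-17) - 2*15 + 15 = -32
U[6] = (-32) - 2*(-17) + 18 = 20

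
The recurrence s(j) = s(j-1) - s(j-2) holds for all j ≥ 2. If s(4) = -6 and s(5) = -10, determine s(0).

-4

Rearranging, s(j-2) = -(s(j) - s(j-1)).
s(3) = -(-10 - (-6)) = 4
s(2) = -(-6 - 4) = 10
s(1) = -(4 - 10) = 6
s(0) = -(10 - 6) = -4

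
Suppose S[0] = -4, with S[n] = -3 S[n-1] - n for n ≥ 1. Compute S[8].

S[1] = -3*(-4) - 1 = 11
S[2] = -3*11 - 2 = -35
S[3] = -3*(-35) - 3 = 102
S[4] = -3*102 - 4 = -310
S[5] = -3*(-310) - 5 = 925
S[6] = -3*925 - 6 = -2781
S[7] = -3*(-2781) - 7 = 8336
S[8] = -3*8336 - 8 = -25016

-25016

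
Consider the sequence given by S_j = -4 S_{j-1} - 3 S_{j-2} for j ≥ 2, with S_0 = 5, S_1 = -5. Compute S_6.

5

S_2 = -4(-5) - 3(5) = 5
S_3 = -4(5) - 3(-5) = -5
S_4 = -4(-5) - 3(5) = 5
S_5 = -4(5) - 3(-5) = -5
S_6 = -4(-5) - 3(5) = 5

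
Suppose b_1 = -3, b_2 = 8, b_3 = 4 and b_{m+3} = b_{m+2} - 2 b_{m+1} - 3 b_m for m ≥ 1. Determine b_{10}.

-292

b_4 = 4 - 2*8 - 3*(-3) = -3
b_5 = (-3) - 2*4 - 3*8 = -35
b_6 = (-35) - 2*(-3) - 3*4 = -41
b_7 = (-41) - 2*(-35) - 3*(-3) = 38
b_8 = 38 - 2*(-41) - 3*(-35) = 225
b_9 = 225 - 2*38 - 3*(-41) = 272
b_{10} = 272 - 2*225 - 3*38 = -292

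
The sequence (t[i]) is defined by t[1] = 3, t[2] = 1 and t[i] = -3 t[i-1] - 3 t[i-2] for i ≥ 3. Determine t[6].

t[3] = -3(1) - 3(3) = -12
t[4] = -3(-12) - 3(1) = 33
t[5] = -3(33) - 3(-12) = -63
t[6] = -3(-63) - 3(33) = 90

90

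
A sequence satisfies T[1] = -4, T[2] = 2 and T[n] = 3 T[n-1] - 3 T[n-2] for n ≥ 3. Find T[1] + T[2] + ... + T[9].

-152

T[3] = 3*2 - 3*(-4) = 18
T[4] = 3*18 - 3*2 = 48
T[5] = 3*48 - 3*18 = 90
T[6] = 3*90 - 3*48 = 126
T[7] = 3*126 - 3*90 = 108
T[8] = 3*108 - 3*126 = -54
T[9] = 3*(-54) - 3*108 = -486
Sum = (-4) + 2 + 18 + 48 + 90 + 126 + 108 + (-54) + (-486) = -152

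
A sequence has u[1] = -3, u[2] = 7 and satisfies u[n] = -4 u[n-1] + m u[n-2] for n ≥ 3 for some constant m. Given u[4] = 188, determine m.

4

u[3] = -28 - 3m
u[4] = 112 + 19m
So 112 + 19m = 188, giving m = 4.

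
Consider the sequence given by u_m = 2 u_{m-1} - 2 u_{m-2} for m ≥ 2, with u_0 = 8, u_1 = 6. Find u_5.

-24

u_2 = 2*6 - 2*8 = -4
u_3 = 2*(-4) - 2*6 = -20
u_4 = 2*(-20) - 2*(-4) = -32
u_5 = 2*(-32) - 2*(-20) = -24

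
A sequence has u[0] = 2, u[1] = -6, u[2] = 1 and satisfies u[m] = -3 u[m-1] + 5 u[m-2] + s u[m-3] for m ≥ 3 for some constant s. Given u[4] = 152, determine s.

-4

u[3] = -33 + 2s
u[4] = 104 - 12s
So 104 - 12s = 152, giving s = -4.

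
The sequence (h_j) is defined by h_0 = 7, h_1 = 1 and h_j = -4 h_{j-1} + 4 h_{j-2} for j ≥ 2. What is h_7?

h_2 = -4(1) + 4(7) = 24
h_3 = -4(24) + 4(1) = -92
h_4 = -4(-92) + 4(24) = 464
h_5 = -4(464) + 4(-92) = -2224
h_6 = -4(-2224) + 4(464) = 10752
h_7 = -4(10752) + 4(-2224) = -51904

-51904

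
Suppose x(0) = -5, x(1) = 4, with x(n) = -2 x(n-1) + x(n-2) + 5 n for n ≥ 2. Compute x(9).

x(2) = -2*4 + (-5) + 10 = -3
x(3) = -2*(-3) + 4 + 15 = 25
x(4) = -2*25 + (-3) + 20 = -33
x(5) = -2*(-33) + 25 + 25 = 116
x(6) = -2*116 + (-33) + 30 = -235
x(7) = -2*(-235) + 116 + 35 = 621
x(8) = -2*621 + (-235) + 40 = -1437
x(9) = -2*(-1437) + 621 + 45 = 3540

3540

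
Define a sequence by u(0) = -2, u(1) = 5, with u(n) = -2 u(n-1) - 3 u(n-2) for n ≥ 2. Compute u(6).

u(2) = -2*5 - 3*(-2) = -4
u(3) = -2*(-4) - 3*5 = -7
u(4) = -2*(-7) - 3*(-4) = 26
u(5) = -2*26 - 3*(-7) = -31
u(6) = -2*(-31) - 3*26 = -16

-16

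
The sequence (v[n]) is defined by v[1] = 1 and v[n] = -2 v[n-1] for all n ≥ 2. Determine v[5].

16

v[2] = -2*1 = -2
v[3] = -2*(-2) = 4
v[4] = -2*4 = -8
v[5] = -2*(-8) = 16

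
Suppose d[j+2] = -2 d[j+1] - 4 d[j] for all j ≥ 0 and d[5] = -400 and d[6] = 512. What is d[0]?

Rearranging, d[j-2] = (d[j] + 2 d[j-1]) / -4.
d[4] = (512 + 2*(-400)) / -4 = -288/-4 = 72
d[3] = (-400 + 2*72) / -4 = -256/-4 = 64
d[2] = (72 + 2*64) / -4 = 200/-4 = -50
d[1] = (64 + 2*(-50)) / -4 = -36/-4 = 9
d[0] = (-50 + 2*9) / -4 = -32/-4 = 8

8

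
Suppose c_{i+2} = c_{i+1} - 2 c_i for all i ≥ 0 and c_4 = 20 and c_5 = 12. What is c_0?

Rearranging, c_{i-2} = (c_i - c_{i-1}) / -2.
c_3 = (12 - 20) / -2 = -8/-2 = 4
c_2 = (20 - 4) / -2 = 16/-2 = -8
c_1 = (4 - (-8)) / -2 = 12/-2 = -6
c_0 = (-8 - (-6)) / -2 = -2/-2 = 1

1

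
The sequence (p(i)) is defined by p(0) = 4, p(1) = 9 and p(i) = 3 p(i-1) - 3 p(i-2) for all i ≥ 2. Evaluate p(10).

p(2) = 3*9 - 3*4 = 15
p(3) = 3*15 - 3*9 = 18
p(4) = 3*18 - 3*15 = 9
p(5) = 3*9 - 3*18 = -27
p(6) = 3*(-27) - 3*9 = -108
p(7) = 3*(-108) - 3*(-27) = -243
p(8) = 3*(-243) - 3*(-108) = -405
p(9) = 3*(-405) - 3*(-243) = -486
p(10) = 3*(-486) - 3*(-405) = -243

-243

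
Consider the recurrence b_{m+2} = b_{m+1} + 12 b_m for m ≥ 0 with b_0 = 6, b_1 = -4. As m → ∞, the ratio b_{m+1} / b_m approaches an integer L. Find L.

4

The characteristic equation is r^2 - r - 12 = 0, which factors as (r - 4)(r + 3) = 0.
So the roots are 4 and -3. Since |4| > |-3| and the coefficient of 4^m is non-zero, the ratio tends to 4.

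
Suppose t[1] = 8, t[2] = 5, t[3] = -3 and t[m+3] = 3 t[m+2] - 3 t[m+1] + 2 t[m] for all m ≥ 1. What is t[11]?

t[4] = 3·(-3) - 3·5 + 2·8 = -8
t[5] = 3·(-8) - 3·(-3) + 2·5 = -5
t[6] = 3·(-5) - 3·(-8) + 2·(-3) = 3
t[7] = 3·3 - 3·(-5) + 2·(-8) = 8
t[8] = 3·8 - 3·3 + 2·(-5) = 5
t[9] = 3·5 - 3·8 + 2·3 = -3
t[10] = 3·(-3) - 3·5 + 2·8 = -8
t[11] = 3·(-8) - 3·(-3) + 2·5 = -5

-5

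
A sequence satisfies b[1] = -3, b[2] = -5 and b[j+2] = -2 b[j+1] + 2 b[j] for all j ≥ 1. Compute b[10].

-6864

b[3] = -2*(-5) + 2*(-3) = 4
b[4] = -2*4 + 2*(-5) = -18
b[5] = -2*(-18) + 2*4 = 44
b[6] = -2*44 + 2*(-18) = -124
b[7] = -2*(-124) + 2*44 = 336
b[8] = -2*336 + 2*(-124) = -920
b[9] = -2*(-920) + 2*336 = 2512
b[10] = -2*2512 + 2*(-920) = -6864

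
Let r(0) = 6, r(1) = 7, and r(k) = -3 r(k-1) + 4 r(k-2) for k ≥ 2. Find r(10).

r(2) = -3(7) + 4(6) = 3
r(3) = -3(3) + 4(7) = 19
r(4) = -3(19) + 4(3) = -45
r(5) = -3(-45) + 4(19) = 211
r(6) = -3(211) + 4(-45) = -813
r(7) = -3(-813) + 4(211) = 3283
r(8) = -3(3283) + 4(-813) = -13101
r(9) = -3(-13101) + 4(3283) = 52435
r(10) = -3(52435) + 4(-13101) = -209709

-209709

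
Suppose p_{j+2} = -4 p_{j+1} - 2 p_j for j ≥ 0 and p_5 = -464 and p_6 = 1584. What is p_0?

Rearranging, p_{j-2} = (p_j + 4 p_{j-1}) / -2.
p_4 = (1584 + 4(-464)) / -2 = -272/-2 = 136
p_3 = (-464 + 4(136)) / -2 = 80/-2 = -40
p_2 = (136 + 4(-40)) / -2 = -24/-2 = 12
p_1 = (-40 + 4(12)) / -2 = 8/-2 = -4
p_0 = (12 + 4(-4)) / -2 = -4/-2 = 2

2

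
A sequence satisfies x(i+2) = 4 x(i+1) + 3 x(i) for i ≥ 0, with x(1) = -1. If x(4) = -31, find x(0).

Let x(0) = z.
x(2) = -4 + 3z
x(3) = -19 + 12z
x(4) = -88 + 57z
So -88 + 57z = -31, giving z = 1.

1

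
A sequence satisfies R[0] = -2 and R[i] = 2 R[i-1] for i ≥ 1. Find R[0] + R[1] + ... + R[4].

-62

R[1] = 2(-2) = -4
R[2] = 2(-4) = -8
R[3] = 2(-8) = -16
R[4] = 2(-16) = -32
Sum = (-2) + (-4) + (-8) + (-16) + (-32) = -62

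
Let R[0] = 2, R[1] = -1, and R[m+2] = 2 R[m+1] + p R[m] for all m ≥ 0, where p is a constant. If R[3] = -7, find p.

R[2] = -2 + 2p
R[3] = -4 + 3p
So -4 + 3p = -7, giving p = -1.

-1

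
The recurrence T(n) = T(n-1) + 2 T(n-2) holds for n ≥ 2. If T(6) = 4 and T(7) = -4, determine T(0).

4

Rearranging, T(n-2) = (T(n) - T(n-1)) / 2.
T(5) = (-4 - 4) / 2 = -8/2 = -4
T(4) = (4 - (-4)) / 2 = 8/2 = 4
T(3) = (-4 - 4) / 2 = -8/2 = -4
T(2) = (4 - (-4)) / 2 = 8/2 = 4
T(1) = (-4 - 4) / 2 = -8/2 = -4
T(0) = (4 - (-4)) / 2 = 8/2 = 4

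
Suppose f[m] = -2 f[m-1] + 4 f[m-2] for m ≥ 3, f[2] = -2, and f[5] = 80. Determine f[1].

1

Let f[1] = v.
f[3] = 4 + 4v
f[4] = -16 - 8v
f[5] = 48 + 32v
So 48 + 32v = 80, giving v = 1.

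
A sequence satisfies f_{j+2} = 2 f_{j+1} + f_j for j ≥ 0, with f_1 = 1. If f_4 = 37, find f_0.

Let f_0 = z.
f_2 = 2 + z
f_3 = 5 + 2z
f_4 = 12 + 5z
So 12 + 5z = 37, giving z = 5.

5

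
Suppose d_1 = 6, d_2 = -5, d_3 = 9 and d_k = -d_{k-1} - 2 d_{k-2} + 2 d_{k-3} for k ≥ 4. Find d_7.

d_4 = -9 - 2·(-5) + 2·6 = 13
d_5 = -13 - 2·9 + 2·(-5) = -41
d_6 = -(-41) - 2·13 + 2·9 = 33
d_7 = -33 - 2·(-41) + 2·13 = 75

75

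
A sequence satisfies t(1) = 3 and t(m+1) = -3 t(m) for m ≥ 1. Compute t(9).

19683

t(2) = -3(3) = -9
t(3) = -3(-9) = 27
t(4) = -3(27) = -81
t(5) = -3(-81) = 243
t(6) = -3(243) = -729
t(7) = -3(-729) = 2187
t(8) = -3(2187) = -6561
t(9) = -3(-6561) = 19683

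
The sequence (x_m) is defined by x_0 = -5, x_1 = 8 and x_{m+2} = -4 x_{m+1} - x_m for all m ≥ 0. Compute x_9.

x_2 = -4·8 - (-5) = -27
x_3 = -4·(-27) - 8 = 100
x_4 = -4·100 - (-27) = -373
x_5 = -4·(-373) - 100 = 1392
x_6 = -4·1392 - (-373) = -5195
x_7 = -4·(-5195) - 1392 = 19388
x_8 = -4·19388 - (-5195) = -72357
x_9 = -4·(-72357) - 19388 = 270040

270040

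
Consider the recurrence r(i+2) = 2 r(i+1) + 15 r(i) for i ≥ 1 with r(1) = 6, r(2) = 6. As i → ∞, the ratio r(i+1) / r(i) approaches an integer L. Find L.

The characteristic equation is r^2 - 2r - 15 = 0, which factors as (r - 5)(r + 3) = 0.
So the roots are 5 and -3. Since |5| > |-3| and the coefficient of 5^i is non-zero, the ratio tends to 5.

5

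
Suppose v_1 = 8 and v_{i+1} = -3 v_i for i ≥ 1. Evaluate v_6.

v_2 = -3·8 = -24
v_3 = -3·(-24) = 72
v_4 = -3·72 = -216
v_5 = -3·(-216) = 648
v_6 = -3·648 = -1944

-1944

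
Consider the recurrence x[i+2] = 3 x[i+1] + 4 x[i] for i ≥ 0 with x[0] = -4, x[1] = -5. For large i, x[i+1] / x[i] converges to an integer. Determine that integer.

4

The characteristic equation is r^2 - 3r - 4 = 0, which factors as (r - 4)(r + 1) = 0.
So the roots are 4 and -1. Since |4| > |-1| and the coefficient of 4^i is non-zero, the ratio tends to 4.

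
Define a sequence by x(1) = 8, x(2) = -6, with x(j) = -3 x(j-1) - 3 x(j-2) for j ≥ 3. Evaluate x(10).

-972

x(3) = -3(-6) - 3(8) = -6
x(4) = -3(-6) - 3(-6) = 36
x(5) = -3(36) - 3(-6) = -90
x(6) = -3(-90) - 3(36) = 162
x(7) = -3(162) - 3(-90) = -216
x(8) = -3(-216) - 3(162) = 162
x(9) = -3(162) - 3(-216) = 162
x(10) = -3(162) - 3(162) = -972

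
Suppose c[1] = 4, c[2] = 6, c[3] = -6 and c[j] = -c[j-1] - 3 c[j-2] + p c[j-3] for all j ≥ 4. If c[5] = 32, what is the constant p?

c[4] = -12 + 4p
c[5] = 30 + 2p
So 30 + 2p = 32, giving p = 1.

1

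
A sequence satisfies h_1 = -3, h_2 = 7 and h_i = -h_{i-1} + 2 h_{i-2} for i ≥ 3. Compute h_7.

h_3 = -7 + 2*(-3) = -13
h_4 = -(-13) + 2*7 = 27
h_5 = -27 + 2*(-13) = -53
h_6 = -(-53) + 2*27 = 107
h_7 = -107 + 2*(-53) = -213

-213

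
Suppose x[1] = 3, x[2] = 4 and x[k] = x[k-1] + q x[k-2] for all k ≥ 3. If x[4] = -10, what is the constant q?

x[3] = 4 + 3q
x[4] = 4 + 7q
So 4 + 7q = -10, giving q = -2.

-2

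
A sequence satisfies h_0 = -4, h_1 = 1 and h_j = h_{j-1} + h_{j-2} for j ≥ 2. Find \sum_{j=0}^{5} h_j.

h_2 = 1 + (-4) = -3
h_3 = (-3) + 1 = -2
h_4 = (-2) + (-3) = -5
h_5 = (-5) + (-2) = -7
Sum = (-4) + 1 + (-3) + (-2) + (-5) + (-7) = -20

-20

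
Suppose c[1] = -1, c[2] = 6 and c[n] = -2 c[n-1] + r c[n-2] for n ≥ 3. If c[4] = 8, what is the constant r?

c[3] = -12 - r
c[4] = 24 + 8r
So 24 + 8r = 8, giving r = -2.

-2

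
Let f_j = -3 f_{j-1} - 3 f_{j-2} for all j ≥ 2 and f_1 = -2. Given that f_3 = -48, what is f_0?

Let f_0 = v.
f_2 = 6 - 3v
f_3 = -12 + 9v
So -12 + 9v = -48, giving v = -4.

-4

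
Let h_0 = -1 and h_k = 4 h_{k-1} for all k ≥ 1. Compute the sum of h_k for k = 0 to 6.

h_1 = 4*(-1) = -4
h_2 = 4*(-4) = -16
h_3 = 4*(-16) = -64
h_4 = 4*(-64) = -256
h_5 = 4*(-256) = -1024
h_6 = 4*(-1024) = -4096
Sum = (-1) + (-4) + (-16) + (-64) + (-256) + (-1024) + (-4096) = -5461

-5461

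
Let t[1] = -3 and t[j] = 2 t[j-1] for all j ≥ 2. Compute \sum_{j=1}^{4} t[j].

-45

t[2] = 2·(-3) = -6
t[3] = 2·(-6) = -12
t[4] = 2·(-12) = -24
Sum = (-3) + (-6) + (-12) + (-24) = -45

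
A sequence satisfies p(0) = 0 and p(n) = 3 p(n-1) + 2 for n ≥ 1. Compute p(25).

847288609442

The fixed point is 2/(1 - 3) = -1, so p(n) + 1 = 3(p(n-1) + 1).
Hence p(n) = 1·3^n - 1.
p(25) = 1·3^{25} - 1 = 1·847288609443 - 1 = 847288609442.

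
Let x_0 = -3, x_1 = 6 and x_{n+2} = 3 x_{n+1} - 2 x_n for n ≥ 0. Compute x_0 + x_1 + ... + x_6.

1059

x_2 = 3·6 - 2·(-3) = 24
x_3 = 3·24 - 2·6 = 60
x_4 = 3·60 - 2·24 = 132
x_5 = 3·132 - 2·60 = 276
x_6 = 3·276 - 2·132 = 564
Sum = (-3) + 6 + 24 + 60 + 132 + 276 + 564 = 1059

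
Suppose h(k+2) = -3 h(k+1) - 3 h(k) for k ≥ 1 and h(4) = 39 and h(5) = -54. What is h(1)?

-1

Rearranging, h(k-2) = (h(k) + 3 h(k-1)) / -3.
h(3) = (-54 + 3(39)) / -3 = 63/-3 = -21
h(2) = (39 + 3(-21)) / -3 = -24/-3 = 8
h(1) = (-21 + 3(8)) / -3 = 3/-3 = -1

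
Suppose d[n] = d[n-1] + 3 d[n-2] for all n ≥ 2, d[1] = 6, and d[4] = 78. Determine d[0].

3

Let d[0] = v.
d[2] = 6 + 3v
d[3] = 24 + 3v
d[4] = 42 + 12v
So 42 + 12v = 78, giving v = 3.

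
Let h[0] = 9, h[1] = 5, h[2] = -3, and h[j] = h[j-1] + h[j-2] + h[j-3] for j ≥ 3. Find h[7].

h[3] = (-3) + 5 + 9 = 11
h[4] = 11 + (-3) + 5 = 13
h[5] = 13 + 11 + (-3) = 21
h[6] = 21 + 13 + 11 = 45
h[7] = 45 + 21 + 13 = 79

79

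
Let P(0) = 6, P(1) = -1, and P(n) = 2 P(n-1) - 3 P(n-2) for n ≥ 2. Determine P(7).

P(2) = 2·(-1) - 3·6 = -20
P(3) = 2·(-20) - 3·(-1) = -37
P(4) = 2·(-37) - 3·(-20) = -14
P(5) = 2·(-14) - 3·(-37) = 83
P(6) = 2·83 - 3·(-14) = 208
P(7) = 2·208 - 3·83 = 167

167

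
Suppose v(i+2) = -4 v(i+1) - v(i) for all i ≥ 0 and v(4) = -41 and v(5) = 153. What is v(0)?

Rearranging, v(i-2) = -(v(i) + 4 v(i-1)).
v(3) = -(153 + 4·(-41)) = 11
v(2) = -(-41 + 4·11) = -3
v(1) = -(11 + 4·(-3)) = 1
v(0) = -(-3 + 4·1) = -1

-1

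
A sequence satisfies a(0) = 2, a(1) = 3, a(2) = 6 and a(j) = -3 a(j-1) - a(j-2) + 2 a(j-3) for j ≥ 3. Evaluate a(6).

a(3) = -3·6 - 3 + 2·2 = -17
a(4) = -3·(-17) - 6 + 2·3 = 51
a(5) = -3·51 - (-17) + 2·6 = -124
a(6) = -3·(-124) - 51 + 2·(-17) = 287

287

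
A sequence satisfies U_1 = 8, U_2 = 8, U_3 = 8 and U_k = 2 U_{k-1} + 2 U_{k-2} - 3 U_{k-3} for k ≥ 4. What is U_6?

U_4 = 2(8) + 2(8) - 3(8) = 8
U_5 = 2(8) + 2(8) - 3(8) = 8
U_6 = 2(8) + 2(8) - 3(8) = 8

8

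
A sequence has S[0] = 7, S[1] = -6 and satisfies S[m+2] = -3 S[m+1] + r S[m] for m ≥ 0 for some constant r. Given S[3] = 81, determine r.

S[2] = 18 + 7r
S[3] = -54 - 27r
So -54 - 27r = 81, giving r = -5.

-5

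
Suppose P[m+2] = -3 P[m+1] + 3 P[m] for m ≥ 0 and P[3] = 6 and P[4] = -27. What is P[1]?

-1

Rearranging, P[m-2] = (P[m] + 3 P[m-1]) / 3.
P[2] = (-27 + 3·6) / 3 = -9/3 = -3
P[1] = (6 + 3·(-3)) / 3 = -3/3 = -1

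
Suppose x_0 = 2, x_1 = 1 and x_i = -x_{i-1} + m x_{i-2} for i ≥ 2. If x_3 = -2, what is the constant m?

x_2 = -1 + 2m
x_3 = 1 - m
So 1 - m = -2, giving m = 3.

3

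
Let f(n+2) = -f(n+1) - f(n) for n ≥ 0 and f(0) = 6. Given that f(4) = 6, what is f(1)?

Let f(1) = x.
f(2) = -6 - x
f(3) = 6
f(4) = x
So x = 6, giving x = 6.

6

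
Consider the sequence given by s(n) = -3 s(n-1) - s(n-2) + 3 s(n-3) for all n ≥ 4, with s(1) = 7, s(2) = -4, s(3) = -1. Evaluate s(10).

3896

s(4) = -3·(-1) - (-4) + 3·7 = 28
s(5) = -3·28 - (-1) + 3·(-4) = -95
s(6) = -3·(-95) - 28 + 3·(-1) = 254
s(7) = -3·254 - (-95) + 3·28 = -583
s(8) = -3·(-583) - 254 + 3·(-95) = 1210
s(9) = -3·1210 - (-583) + 3·254 = -2285
s(10) = -3·(-2285) - 1210 + 3·(-583) = 3896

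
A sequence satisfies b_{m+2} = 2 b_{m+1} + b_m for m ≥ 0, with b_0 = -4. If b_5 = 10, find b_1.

Let b_1 = v.
b_2 = -4 + 2v
b_3 = -8 + 5v
b_4 = -20 + 12v
b_5 = -48 + 29v
So -48 + 29v = 10, giving v = 2.

2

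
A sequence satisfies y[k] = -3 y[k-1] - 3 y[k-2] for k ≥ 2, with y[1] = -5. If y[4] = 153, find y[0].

Let y[0] = z.
y[2] = 15 - 3z
y[3] = -30 + 9z
y[4] = 45 - 18z
So 45 - 18z = 153, giving z = -6.

-6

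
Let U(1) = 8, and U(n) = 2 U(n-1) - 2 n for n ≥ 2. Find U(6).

80

U(2) = 2*8 - 4 = 12
U(3) = 2*12 - 6 = 18
U(4) = 2*18 - 8 = 28
U(5) = 2*28 - 10 = 46
U(6) = 2*46 - 12 = 80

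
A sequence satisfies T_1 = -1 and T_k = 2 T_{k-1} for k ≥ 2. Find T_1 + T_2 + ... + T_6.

-63

T_2 = 2·(-1) = -2
T_3 = 2·(-2) = -4
T_4 = 2·(-4) = -8
T_5 = 2·(-8) = -16
T_6 = 2·(-16) = -32
Sum = (-1) + (-2) + (-4) + (-8) + (-16) + (-32) = -63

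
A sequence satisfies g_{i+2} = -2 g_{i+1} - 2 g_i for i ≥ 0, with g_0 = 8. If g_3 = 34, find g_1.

1

Let g_1 = w.
g_2 = -16 - 2w
g_3 = 32 + 2w
So 32 + 2w = 34, giving w = 1.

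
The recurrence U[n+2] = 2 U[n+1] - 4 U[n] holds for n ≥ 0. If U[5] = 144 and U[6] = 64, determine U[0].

Rearranging, U[n-2] = (U[n] - 2 U[n-1]) / -4.
U[4] = (64 - 2*144) / -4 = -224/-4 = 56
U[3] = (144 - 2*56) / -4 = 32/-4 = -8
U[2] = (56 - 2*(-8)) / -4 = 72/-4 = -18
U[1] = (-8 - 2*(-18)) / -4 = 28/-4 = -7
U[0] = (-18 - 2*(-7)) / -4 = -4/-4 = 1

1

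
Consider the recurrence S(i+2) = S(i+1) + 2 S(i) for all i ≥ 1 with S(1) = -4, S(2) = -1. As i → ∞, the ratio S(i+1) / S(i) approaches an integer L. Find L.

The characteristic equation is r^2 - r - 2 = 0, which factors as (r - 2)(r + 1) = 0.
So the roots are 2 and -1. Since |2| > |-1| and the coefficient of 2^i is non-zero, the ratio tends to 2.

2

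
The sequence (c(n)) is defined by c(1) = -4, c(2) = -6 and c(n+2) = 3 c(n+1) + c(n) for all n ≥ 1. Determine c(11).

-308902

c(3) = 3(-6) + (-4) = -22
c(4) = 3(-22) + (-6) = -72
c(5) = 3(-72) + (-22) = -238
c(6) = 3(-238) + (-72) = -786
c(7) = 3(-786) + (-238) = -2596
c(8) = 3(-2596) + (-786) = -8574
c(9) = 3(-8574) + (-2596) = -28318
c(10) = 3(-28318) + (-8574) = -93528
c(11) = 3(-93528) + (-28318) = -308902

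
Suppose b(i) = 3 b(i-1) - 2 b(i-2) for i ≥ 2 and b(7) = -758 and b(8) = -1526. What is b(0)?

Rearranging, b(i-2) = (b(i) - 3 b(i-1)) / -2.
b(6) = (-1526 - 3*(-758)) / -2 = 748/-2 = -374
b(5) = (-758 - 3*(-374)) / -2 = 364/-2 = -182
b(4) = (-374 - 3*(-182)) / -2 = 172/-2 = -86
b(3) = (-182 - 3*(-86)) / -2 = 76/-2 = -38
b(2) = (-86 - 3*(-38)) / -2 = 28/-2 = -14
b(1) = (-38 - 3*(-14)) / -2 = 4/-2 = -2
b(0) = (-14 - 3*(-2)) / -2 = -8/-2 = 4

4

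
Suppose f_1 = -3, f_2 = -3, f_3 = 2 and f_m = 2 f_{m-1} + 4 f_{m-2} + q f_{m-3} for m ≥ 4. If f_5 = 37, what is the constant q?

-5

f_4 = -8 - 3q
f_5 = -8 - 9q
So -8 - 9q = 37, giving q = -5.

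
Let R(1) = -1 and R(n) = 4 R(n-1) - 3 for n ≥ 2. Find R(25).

-562949953421311

The fixed point is -3/(1 - 4) = 1, so R(n) - 1 = 4(R(n-1) - 1).
Hence R(n) = -2·4^{n-1} + 1.
R(25) = -2·4^{24} + 1 = -2·281474976710656 + 1 = -562949953421311.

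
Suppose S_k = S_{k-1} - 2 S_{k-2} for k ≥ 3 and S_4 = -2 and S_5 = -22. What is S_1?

Rearranging, S_{k-2} = (S_k - S_{k-1}) / -2.
S_3 = (-22 - (-2)) / -2 = -20/-2 = 10
S_2 = (-2 - 10) / -2 = -12/-2 = 6
S_1 = (10 - 6) / -2 = 4/-2 = -2

-2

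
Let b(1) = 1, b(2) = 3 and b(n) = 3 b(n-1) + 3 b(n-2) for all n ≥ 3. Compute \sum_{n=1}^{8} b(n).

b(3) = 3*3 + 3*1 = 12
b(4) = 3*12 + 3*3 = 45
b(5) = 3*45 + 3*12 = 171
b(6) = 3*171 + 3*45 = 648
b(7) = 3*648 + 3*171 = 2457
b(8) = 3*2457 + 3*648 = 9315
Sum = 1 + 3 + 12 + 45 + 171 + 648 + 2457 + 9315 = 12652

12652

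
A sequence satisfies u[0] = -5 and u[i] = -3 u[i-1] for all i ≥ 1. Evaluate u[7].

u[1] = -3·(-5) = 15
u[2] = -3·15 = -45
u[3] = -3·(-45) = 135
u[4] = -3·135 = -405
u[5] = -3·(-405) = 1215
u[6] = -3·1215 = -3645
u[7] = -3·(-3645) = 10935

10935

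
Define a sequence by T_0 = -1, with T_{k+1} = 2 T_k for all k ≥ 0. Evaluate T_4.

T_1 = 2*(-1) = -2
T_2 = 2*(-2) = -4
T_3 = 2*(-4) = -8
T_4 = 2*(-8) = -16

-16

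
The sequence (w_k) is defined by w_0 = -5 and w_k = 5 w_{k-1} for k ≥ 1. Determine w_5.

-15625

w_1 = 5·(-5) = -25
w_2 = 5·(-25) = -125
w_3 = 5·(-125) = -625
w_4 = 5·(-625) = -3125
w_5 = 5·(-3125) = -15625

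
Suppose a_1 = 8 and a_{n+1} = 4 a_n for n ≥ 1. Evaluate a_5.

2048

a_2 = 4·8 = 32
a_3 = 4·32 = 128
a_4 = 4·128 = 512
a_5 = 4·512 = 2048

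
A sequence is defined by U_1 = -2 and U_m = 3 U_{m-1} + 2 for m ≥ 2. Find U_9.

-6562

U_2 = 3*(-2) + 2 = -4
U_3 = 3*(-4) + 2 = -10
U_4 = 3*(-10) + 2 = -28
U_5 = 3*(-28) + 2 = -82
U_6 = 3*(-82) + 2 = -244
U_7 = 3*(-244) + 2 = -730
U_8 = 3*(-730) + 2 = -2188
U_9 = 3*(-2188) + 2 = -6562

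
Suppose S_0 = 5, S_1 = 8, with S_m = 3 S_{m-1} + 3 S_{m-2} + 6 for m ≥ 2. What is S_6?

S_2 = 3·8 + 3·5 + 6 = 45
S_3 = 3·45 + 3·8 + 6 = 165
S_4 = 3·165 + 3·45 + 6 = 636
S_5 = 3·636 + 3·165 + 6 = 2409
S_6 = 3·2409 + 3·636 + 6 = 9141

9141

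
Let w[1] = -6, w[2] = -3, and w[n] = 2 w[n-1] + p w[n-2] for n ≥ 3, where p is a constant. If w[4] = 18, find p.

-2

w[3] = -6 - 6p
w[4] = -12 - 15p
So -12 - 15p = 18, giving p = -2.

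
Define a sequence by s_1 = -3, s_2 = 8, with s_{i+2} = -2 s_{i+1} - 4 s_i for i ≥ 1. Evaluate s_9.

s_3 = -2·8 - 4·(-3) = -4
s_4 = -2·(-4) - 4·8 = -24
s_5 = -2·(-24) - 4·(-4) = 64
s_6 = -2·64 - 4·(-24) = -32
s_7 = -2·(-32) - 4·64 = -192
s_8 = -2·(-192) - 4·(-32) = 512
s_9 = -2·512 - 4·(-192) = -256

-256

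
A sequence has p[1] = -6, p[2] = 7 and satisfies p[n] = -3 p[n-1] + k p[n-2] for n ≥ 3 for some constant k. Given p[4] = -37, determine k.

-4

p[3] = -21 - 6k
p[4] = 63 + 25k
So 63 + 25k = -37, giving k = -4.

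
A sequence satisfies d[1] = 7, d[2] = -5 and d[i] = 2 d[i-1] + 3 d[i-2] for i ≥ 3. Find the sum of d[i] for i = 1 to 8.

d[3] = 2·(-5) + 3·7 = 11
d[4] = 2·11 + 3·(-5) = 7
d[5] = 2·7 + 3·11 = 47
d[6] = 2·47 + 3·7 = 115
d[7] = 2·115 + 3·47 = 371
d[8] = 2·371 + 3·115 = 1087
Sum = 7 + (-5) + 11 + 7 + 47 + 115 + 371 + 1087 = 1640

1640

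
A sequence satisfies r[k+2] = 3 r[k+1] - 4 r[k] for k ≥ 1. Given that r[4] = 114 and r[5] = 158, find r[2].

6

Rearranging, r[k-2] = (r[k] - 3 r[k-1]) / -4.
r[3] = (158 - 3(114)) / -4 = -184/-4 = 46
r[2] = (114 - 3(46)) / -4 = -24/-4 = 6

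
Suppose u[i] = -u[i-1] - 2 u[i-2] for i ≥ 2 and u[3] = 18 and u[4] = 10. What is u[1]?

-2

Rearranging, u[i-2] = (u[i] + u[i-1]) / -2.
u[2] = (10 + 18) / -2 = 28/-2 = -14
u[1] = (18 + (-14)) / -2 = 4/-2 = -2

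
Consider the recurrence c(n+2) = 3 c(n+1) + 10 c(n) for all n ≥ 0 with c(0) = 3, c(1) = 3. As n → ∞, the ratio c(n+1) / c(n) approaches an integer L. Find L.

5

The characteristic equation is r^2 - 3r - 10 = 0, which factors as (r - 5)(r + 2) = 0.
So the roots are 5 and -2. Since |5| > |-2| and the coefficient of 5^n is non-zero, the ratio tends to 5.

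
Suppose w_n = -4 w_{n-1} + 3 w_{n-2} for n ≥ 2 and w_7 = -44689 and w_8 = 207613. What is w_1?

-7

Rearranging, w_{n-2} = (w_n + 4 w_{n-1}) / 3.
w_6 = (207613 + 4(-44689)) / 3 = 28857/3 = 9619
w_5 = (-44689 + 4(9619)) / 3 = -6213/3 = -2071
w_4 = (9619 + 4(-2071)) / 3 = 1335/3 = 445
w_3 = (-2071 + 4(445)) / 3 = -291/3 = -97
w_2 = (445 + 4(-97)) / 3 = 57/3 = 19
w_1 = (-97 + 4(19)) / 3 = -21/3 = -7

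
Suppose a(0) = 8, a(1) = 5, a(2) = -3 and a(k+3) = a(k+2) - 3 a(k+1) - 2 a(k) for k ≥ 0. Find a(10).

597

a(3) = (-3) - 3·5 - 2·8 = -34
a(4) = (-34) - 3·(-3) - 2·5 = -35
a(5) = (-35) - 3·(-34) - 2·(-3) = 73
a(6) = 73 - 3·(-35) - 2·(-34) = 246
a(7) = 246 - 3·73 - 2·(-35) = 97
a(8) = 97 - 3·246 - 2·73 = -787
a(9) = (-787) - 3·97 - 2·246 = -1570
a(10) = (-1570) - 3·(-787) - 2·97 = 597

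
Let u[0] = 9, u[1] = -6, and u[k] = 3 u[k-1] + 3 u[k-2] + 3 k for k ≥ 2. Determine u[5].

618

u[2] = 3(-6) + 3(9) + 6 = 15
u[3] = 3(15) + 3(-6) + 9 = 36
u[4] = 3(36) + 3(15) + 12 = 165
u[5] = 3(165) + 3(36) + 15 = 618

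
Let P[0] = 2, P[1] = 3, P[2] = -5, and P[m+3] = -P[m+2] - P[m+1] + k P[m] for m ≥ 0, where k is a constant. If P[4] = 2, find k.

P[3] = 2 + 2k
P[4] = 3 + k
So 3 + k = 2, giving k = -1.

-1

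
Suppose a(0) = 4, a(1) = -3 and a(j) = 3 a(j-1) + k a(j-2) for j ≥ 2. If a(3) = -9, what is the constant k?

a(2) = -9 + 4k
a(3) = -27 + 9k
So -27 + 9k = -9, giving k = 2.

2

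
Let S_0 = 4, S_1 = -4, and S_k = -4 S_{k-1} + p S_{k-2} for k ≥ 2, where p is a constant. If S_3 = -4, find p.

S_2 = 16 + 4p
S_3 = -64 - 20p
So -64 - 20p = -4, giving p = -3.

-3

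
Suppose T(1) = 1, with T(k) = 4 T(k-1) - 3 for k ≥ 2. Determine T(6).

1

T(2) = 4(1) - 3 = 1
T(3) = 4(1) - 3 = 1
T(4) = 4(1) - 3 = 1
T(5) = 4(1) - 3 = 1
T(6) = 4(1) - 3 = 1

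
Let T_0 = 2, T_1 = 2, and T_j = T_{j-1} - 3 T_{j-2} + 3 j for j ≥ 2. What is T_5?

T_2 = 2 - 3(2) + 6 = 2
T_3 = 2 - 3(2) + 9 = 5
T_4 = 5 - 3(2) + 12 = 11
T_5 = 11 - 3(5) + 15 = 11

11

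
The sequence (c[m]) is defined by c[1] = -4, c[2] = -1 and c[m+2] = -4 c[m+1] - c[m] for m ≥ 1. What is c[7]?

c[3] = -4(-1) - (-4) = 8
c[4] = -4(8) - (-1) = -31
c[5] = -4(-31) - 8 = 116
c[6] = -4(116) - (-31) = -433
c[7] = -4(-433) - 116 = 1616

1616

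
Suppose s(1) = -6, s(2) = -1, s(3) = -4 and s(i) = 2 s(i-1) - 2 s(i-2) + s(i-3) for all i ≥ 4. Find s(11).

s(4) = 2*(-4) - 2*(-1) + (-6) = -12
s(5) = 2*(-12) - 2*(-4) + (-1) = -17
s(6) = 2*(-17) - 2*(-12) + (-4) = -14
s(7) = 2*(-14) - 2*(-17) + (-12) = -6
s(8) = 2*(-6) - 2*(-14) + (-17) = -1
s(9) = 2*(-1) - 2*(-6) + (-14) = -4
s(10) = 2*(-4) - 2*(-1) + (-6) = -12
s(11) = 2*(-12) - 2*(-4) + (-1) = -17

-17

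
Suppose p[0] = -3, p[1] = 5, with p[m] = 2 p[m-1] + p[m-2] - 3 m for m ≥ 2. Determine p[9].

-1939

p[2] = 2·5 + (-3) - 6 = 1
p[3] = 2·1 + 5 - 9 = -2
p[4] = 2·(-2) + 1 - 12 = -15
p[5] = 2·(-15) + (-2) - 15 = -47
p[6] = 2·(-47) + (-15) - 18 = -127
p[7] = 2·(-127) + (-47) - 21 = -322
p[8] = 2·(-322) + (-127) - 24 = -795
p[9] = 2·(-795) + (-322) - 27 = -1939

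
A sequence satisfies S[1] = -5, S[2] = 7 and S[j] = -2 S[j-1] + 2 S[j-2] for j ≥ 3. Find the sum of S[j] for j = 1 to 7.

S[3] = -2·7 + 2·(-5) = -24
S[4] = -2·(-24) + 2·7 = 62
S[5] = -2·62 + 2·(-24) = -172
S[6] = -2·(-172) + 2·62 = 468
S[7] = -2·468 + 2·(-172) = -1280
Sum = (-5) + 7 + (-24) + 62 + (-172) + 468 + (-1280) = -944

-944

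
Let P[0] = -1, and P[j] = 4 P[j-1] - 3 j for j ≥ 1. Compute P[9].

-611659

P[1] = 4·(-1) - 3 = -7
P[2] = 4·(-7) - 6 = -34
P[3] = 4·(-34) - 9 = -145
P[4] = 4·(-145) - 12 = -592
P[5] = 4·(-592) - 15 = -2383
P[6] = 4·(-2383) - 18 = -9550
P[7] = 4·(-9550) - 21 = -38221
P[8] = 4·(-38221) - 24 = -152908
P[9] = 4·(-152908) - 27 = -611659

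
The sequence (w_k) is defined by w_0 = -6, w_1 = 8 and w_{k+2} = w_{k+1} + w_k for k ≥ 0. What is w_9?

w_2 = 8 + (-6) = 2
w_3 = 2 + 8 = 10
w_4 = 10 + 2 = 12
w_5 = 12 + 10 = 22
w_6 = 22 + 12 = 34
w_7 = 34 + 22 = 56
w_8 = 56 + 34 = 90
w_9 = 90 + 56 = 146

146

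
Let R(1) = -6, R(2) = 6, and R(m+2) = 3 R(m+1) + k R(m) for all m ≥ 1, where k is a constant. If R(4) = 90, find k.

-3

R(3) = 18 - 6k
R(4) = 54 - 12k
So 54 - 12k = 90, giving k = -3.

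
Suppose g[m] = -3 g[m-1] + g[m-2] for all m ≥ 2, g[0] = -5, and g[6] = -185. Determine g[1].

-1

Let g[1] = x.
g[2] = -5 - 3x
g[3] = 15 + 10x
g[4] = -50 - 33x
g[5] = 165 + 109x
g[6] = -545 - 360x
So -545 - 360x = -185, giving x = -1.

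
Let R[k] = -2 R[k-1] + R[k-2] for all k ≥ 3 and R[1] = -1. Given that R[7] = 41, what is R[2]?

-1

Let R[2] = x.
R[3] = -1 - 2x
R[4] = 2 + 5x
R[5] = -5 - 12x
R[6] = 12 + 29x
R[7] = -29 - 70x
So -29 - 70x = 41, giving x = -1.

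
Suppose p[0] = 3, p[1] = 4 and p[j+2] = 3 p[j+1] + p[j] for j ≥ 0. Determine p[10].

p[2] = 3*4 + 3 = 15
p[3] = 3*15 + 4 = 49
p[4] = 3*49 + 15 = 162
p[5] = 3*162 + 49 = 535
p[6] = 3*535 + 162 = 1767
p[7] = 3*1767 + 535 = 5836
p[8] = 3*5836 + 1767 = 19275
p[9] = 3*19275 + 5836 = 63661
p[10] = 3*63661 + 19275 = 210258

210258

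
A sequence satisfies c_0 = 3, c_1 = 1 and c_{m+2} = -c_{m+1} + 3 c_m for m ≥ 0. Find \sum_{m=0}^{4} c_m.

c_2 = -1 + 3(3) = 8
c_3 = -8 + 3(1) = -5
c_4 = -(-5) + 3(8) = 29
Sum = 3 + 1 + 8 + (-5) + 29 = 36

36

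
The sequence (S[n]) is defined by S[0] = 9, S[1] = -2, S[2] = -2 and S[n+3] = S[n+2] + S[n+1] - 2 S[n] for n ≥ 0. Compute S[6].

-14

S[3] = (-2) + (-2) - 2*9 = -22
S[4] = (-22) + (-2) - 2*(-2) = -20
S[5] = (-20) + (-22) - 2*(-2) = -38
S[6] = (-38) + (-20) - 2*(-22) = -14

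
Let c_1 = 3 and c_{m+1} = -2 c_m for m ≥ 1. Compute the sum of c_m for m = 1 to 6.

c_2 = -2*3 = -6
c_3 = -2*(-6) = 12
c_4 = -2*12 = -24
c_5 = -2*(-24) = 48
c_6 = -2*48 = -96
Sum = 3 + (-6) + 12 + (-24) + 48 + (-96) = -63

-63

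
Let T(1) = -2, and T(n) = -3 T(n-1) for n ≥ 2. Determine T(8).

T(2) = -3*(-2) = 6
T(3) = -3*6 = -18
T(4) = -3*(-18) = 54
T(5) = -3*54 = -162
T(6) = -3*(-162) = 486
T(7) = -3*486 = -1458
T(8) = -3*(-1458) = 4374

4374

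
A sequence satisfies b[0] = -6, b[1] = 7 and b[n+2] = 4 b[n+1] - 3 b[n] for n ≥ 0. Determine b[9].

b[2] = 4·7 - 3·(-6) = 46
b[3] = 4·46 - 3·7 = 163
b[4] = 4·163 - 3·46 = 514
b[5] = 4·514 - 3·163 = 1567
b[6] = 4·1567 - 3·514 = 4726
b[7] = 4·4726 - 3·1567 = 14203
b[8] = 4·14203 - 3·4726 = 42634
b[9] = 4·42634 - 3·14203 = 127927

127927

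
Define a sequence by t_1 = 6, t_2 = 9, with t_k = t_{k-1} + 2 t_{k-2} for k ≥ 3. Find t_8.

t_3 = 9 + 2*6 = 21
t_4 = 21 + 2*9 = 39
t_5 = 39 + 2*21 = 81
t_6 = 81 + 2*39 = 159
t_7 = 159 + 2*81 = 321
t_8 = 321 + 2*159 = 639

639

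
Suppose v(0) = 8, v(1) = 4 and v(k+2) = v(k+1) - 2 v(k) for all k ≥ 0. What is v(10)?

228

v(2) = 4 - 2(8) = -12
v(3) = (-12) - 2(4) = -20
v(4) = (-20) - 2(-12) = 4
v(5) = 4 - 2(-20) = 44
v(6) = 44 - 2(4) = 36
v(7) = 36 - 2(44) = -52
v(8) = (-52) - 2(36) = -124
v(9) = (-124) - 2(-52) = -20
v(10) = (-20) - 2(-124) = 228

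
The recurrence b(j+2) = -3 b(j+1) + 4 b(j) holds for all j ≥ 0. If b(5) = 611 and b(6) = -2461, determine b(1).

Rearranging, b(j-2) = (b(j) + 3 b(j-1)) / 4.
b(4) = (-2461 + 3(611)) / 4 = -628/4 = -157
b(3) = (611 + 3(-157)) / 4 = 140/4 = 35
b(2) = (-157 + 3(35)) / 4 = -52/4 = -13
b(1) = (35 + 3(-13)) / 4 = -4/4 = -1

-1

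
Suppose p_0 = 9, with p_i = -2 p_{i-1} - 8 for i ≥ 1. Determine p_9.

p_1 = -2*9 - 8 = -26
p_2 = -2*(-26) - 8 = 44
p_3 = -2*44 - 8 = -96
p_4 = -2*(-96) - 8 = 184
p_5 = -2*184 - 8 = -376
p_6 = -2*(-376) - 8 = 744
p_7 = -2*744 - 8 = -1496
p_8 = -2*(-1496) - 8 = 2984
p_9 = -2*2984 - 8 = -5976

-5976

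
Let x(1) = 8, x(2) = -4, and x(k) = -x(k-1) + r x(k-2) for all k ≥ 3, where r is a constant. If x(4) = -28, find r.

x(3) = 4 + 8r
x(4) = -4 - 12r
So -4 - 12r = -28, giving r = 2.

2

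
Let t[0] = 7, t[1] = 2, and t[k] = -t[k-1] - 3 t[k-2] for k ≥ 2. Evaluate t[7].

362

t[2] = -2 - 3*7 = -23
t[3] = -(-23) - 3*2 = 17
t[4] = -17 - 3*(-23) = 52
t[5] = -52 - 3*17 = -103
t[6] = -(-103) - 3*52 = -53
t[7] = -(-53) - 3*(-103) = 362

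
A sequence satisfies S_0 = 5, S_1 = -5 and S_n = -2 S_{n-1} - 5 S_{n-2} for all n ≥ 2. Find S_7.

S_2 = -2(-5) - 5(5) = -15
S_3 = -2(-15) - 5(-5) = 55
S_4 = -2(55) - 5(-15) = -35
S_5 = -2(-35) - 5(55) = -205
S_6 = -2(-205) - 5(-35) = 585
S_7 = -2(585) - 5(-205) = -145

-145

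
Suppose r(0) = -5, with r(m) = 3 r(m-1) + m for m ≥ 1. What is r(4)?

r(1) = 3·(-5) + 1 = -14
r(2) = 3·(-14) + 2 = -40
r(3) = 3·(-40) + 3 = -117
r(4) = 3·(-117) + 4 = -347

-347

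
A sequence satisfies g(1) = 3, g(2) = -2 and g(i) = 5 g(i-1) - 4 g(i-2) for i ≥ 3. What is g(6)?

g(3) = 5(-2) - 4(3) = -22
g(4) = 5(-22) - 4(-2) = -102
g(5) = 5(-102) - 4(-22) = -422
g(6) = 5(-422) - 4(-102) = -1702

-1702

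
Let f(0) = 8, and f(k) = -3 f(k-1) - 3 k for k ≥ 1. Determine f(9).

-168543

f(1) = -3·8 - 3 = -27
f(2) = -3·(-27) - 6 = 75
f(3) = -3·75 - 9 = -234
f(4) = -3·(-234) - 12 = 690
f(5) = -3·690 - 15 = -2085
f(6) = -3·(-2085) - 18 = 6237
f(7) = -3·6237 - 21 = -18732
f(8) = -3·(-18732) - 24 = 56172
f(9) = -3·56172 - 27 = -168543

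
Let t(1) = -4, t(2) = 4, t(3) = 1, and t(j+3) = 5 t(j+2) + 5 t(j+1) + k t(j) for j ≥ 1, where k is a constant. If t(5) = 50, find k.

t(4) = 25 - 4k
t(5) = 130 - 16k
So 130 - 16k = 50, giving k = 5.

5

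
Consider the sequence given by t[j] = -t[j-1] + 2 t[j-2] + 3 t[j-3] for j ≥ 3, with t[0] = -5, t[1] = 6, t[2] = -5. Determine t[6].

35

t[3] = -(-5) + 2·6 + 3·(-5) = 2
t[4] = -2 + 2·(-5) + 3·6 = 6
t[5] = -6 + 2·2 + 3·(-5) = -17
t[6] = -(-17) + 2·6 + 3·2 = 35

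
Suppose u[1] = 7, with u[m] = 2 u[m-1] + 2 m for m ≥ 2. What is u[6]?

400

u[2] = 2*7 + 4 = 18
u[3] = 2*18 + 6 = 42
u[4] = 2*42 + 8 = 92
u[5] = 2*92 + 10 = 194
u[6] = 2*194 + 12 = 400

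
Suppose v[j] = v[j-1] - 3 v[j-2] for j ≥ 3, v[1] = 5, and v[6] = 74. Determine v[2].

-1

Let v[2] = x.
v[3] = -15 + x
v[4] = -15 - 2x
v[5] = 30 - 5x
v[6] = 75 + x
So 75 + x = 74, giving x = -1.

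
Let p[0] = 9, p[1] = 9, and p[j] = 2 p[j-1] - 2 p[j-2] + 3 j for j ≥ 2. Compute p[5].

p[2] = 2·9 - 2·9 + 6 = 6
p[3] = 2·6 - 2·9 + 9 = 3
p[4] = 2·3 - 2·6 + 12 = 6
p[5] = 2·6 - 2·3 + 15 = 21

21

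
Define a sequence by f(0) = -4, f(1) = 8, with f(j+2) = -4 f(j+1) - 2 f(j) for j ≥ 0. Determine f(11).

1469696

f(2) = -4·8 - 2·(-4) = -24
f(3) = -4·(-24) - 2·8 = 80
f(4) = -4·80 - 2·(-24) = -272
f(5) = -4·(-272) - 2·80 = 928
f(6) = -4·928 - 2·(-272) = -3168
f(7) = -4·(-3168) - 2·928 = 10816
f(8) = -4·10816 - 2·(-3168) = -36928
f(9) = -4·(-36928) - 2·10816 = 126080
f(10) = -4·126080 - 2·(-36928) = -430464
f(11) = -4·(-430464) - 2·126080 = 1469696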